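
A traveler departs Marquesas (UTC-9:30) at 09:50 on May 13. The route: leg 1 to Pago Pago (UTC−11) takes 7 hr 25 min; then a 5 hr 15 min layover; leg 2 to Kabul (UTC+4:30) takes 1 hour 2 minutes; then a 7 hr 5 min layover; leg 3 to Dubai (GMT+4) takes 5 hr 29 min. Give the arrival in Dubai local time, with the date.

01:36 on May 15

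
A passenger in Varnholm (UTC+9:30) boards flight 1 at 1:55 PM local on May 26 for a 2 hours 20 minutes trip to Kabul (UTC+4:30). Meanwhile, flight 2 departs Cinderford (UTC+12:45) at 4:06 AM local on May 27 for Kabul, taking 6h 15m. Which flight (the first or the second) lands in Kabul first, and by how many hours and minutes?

Flight 1 in UTC: 1:55 PM − 9:30 = 4:25 AM on May 26.
+2 hours 20 minutes → arrive 6:45 AM UTC on May 26.
Flight 2 in UTC: 4:06 AM − 12:45 = 3:21 PM on May 26.
+6 hours 15 minutes → arrive 9:36 PM UTC on May 26.
Flight 1 lands earlier by 14 hours 51 minutes.

the first, by 14 hours 51 minutes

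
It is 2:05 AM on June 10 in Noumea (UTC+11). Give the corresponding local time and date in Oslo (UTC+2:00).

5:05 PM on June 9

Oslo is 9:00 behind Noumea.
Shift by the zone difference: 2:05 AM − 9:00 = 5:05 PM on Jun 9 in Oslo.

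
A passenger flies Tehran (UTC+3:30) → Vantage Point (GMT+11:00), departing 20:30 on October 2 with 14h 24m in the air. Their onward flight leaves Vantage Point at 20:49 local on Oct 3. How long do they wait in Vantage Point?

2 hours 25 minutes

Convert departure to UTC: 20:30 − 3:30 = 17:00 UTC on Oct 2.
Add 14 hours and 24 minutes flight time → 07:24 UTC (Oct 3).
Vantage Point is UTC+11:00, so local arrival = 07:24 + 11:00 = 18:24 on Oct 3.
Layover = 20:49 − 18:24 = 2 hours 25 minutes.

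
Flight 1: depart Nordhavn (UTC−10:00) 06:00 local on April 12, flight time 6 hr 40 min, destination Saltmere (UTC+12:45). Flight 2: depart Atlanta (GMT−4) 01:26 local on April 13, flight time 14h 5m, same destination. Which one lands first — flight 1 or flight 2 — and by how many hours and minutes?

the first, by 20 hours 51 minutes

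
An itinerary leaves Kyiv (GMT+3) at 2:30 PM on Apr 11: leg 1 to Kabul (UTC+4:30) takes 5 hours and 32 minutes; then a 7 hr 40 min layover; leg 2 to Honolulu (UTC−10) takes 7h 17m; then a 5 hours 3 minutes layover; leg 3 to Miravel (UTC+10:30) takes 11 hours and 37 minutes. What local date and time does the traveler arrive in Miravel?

11:09 AM on April 13

Convert departure to UTC: 2:30 PM − 3:00 = 11:30 AM UTC on Apr 11.
Add 5 hours 32 minutes leg 1 → 5:02 PM UTC.
Add 7 hours and 40 minutes layover in Kabul → 12:42 AM UTC (Apr 12).
Add 7 hours and 17 minutes leg 2 → 7:59 AM UTC.
Add 5 hours 3 minutes layover in Honolulu → 1:02 PM UTC.
Add 11 hours and 37 minutes leg 3 → 12:39 AM UTC (Apr 13).
Miravel is UTC+10:30, so local arrival = 12:39 AM + 10:30 = 11:09 AM on Apr 13.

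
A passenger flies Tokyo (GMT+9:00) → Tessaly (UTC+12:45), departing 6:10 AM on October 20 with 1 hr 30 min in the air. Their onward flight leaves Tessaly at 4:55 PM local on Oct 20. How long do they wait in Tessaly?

5 hours 30 minutes

Convert departure to UTC: 6:10 AM − 9:00 = 9:10 PM UTC on Oct 19.
Add 1 hour and 30 minutes flight time → 10:40 PM UTC.
Tessaly is UTC+12:45, so local arrival = 10:40 PM + 12:45 = 11:25 AM on Oct 20.
Layover = 4:55 PM − 11:25 AM = 5 hours 30 minutes.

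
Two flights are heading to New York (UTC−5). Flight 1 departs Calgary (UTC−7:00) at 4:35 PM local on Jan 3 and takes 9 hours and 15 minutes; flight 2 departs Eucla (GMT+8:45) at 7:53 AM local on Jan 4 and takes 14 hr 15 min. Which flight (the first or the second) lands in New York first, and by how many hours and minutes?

the first, by 4 hours 33 minutes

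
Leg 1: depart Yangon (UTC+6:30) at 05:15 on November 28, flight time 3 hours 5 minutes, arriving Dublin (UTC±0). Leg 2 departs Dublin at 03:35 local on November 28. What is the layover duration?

Convert departure to UTC: 05:15 − 6:30 = 22:45 UTC on Nov 27.
Add 3 hours and 5 minutes flight time → 01:50 UTC (Nov 28).
Dublin is UTC+0, so local arrival is the same: 01:50 on Nov 28.
Layover = 03:35 − 01:50 = 1 hour 45 minutes.

1 hour 45 minutes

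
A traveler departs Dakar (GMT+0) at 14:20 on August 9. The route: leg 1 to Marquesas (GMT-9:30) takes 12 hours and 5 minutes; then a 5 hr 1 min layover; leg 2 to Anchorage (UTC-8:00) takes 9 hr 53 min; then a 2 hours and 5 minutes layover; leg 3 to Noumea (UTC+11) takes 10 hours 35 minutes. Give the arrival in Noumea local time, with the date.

16:59 on August 11

Dakar is at UTC+0, so departure is already 14:20 UTC on Aug 9.
Add 12 hours and 5 minutes leg 1 → 02:25 UTC (Aug 10).
Add 5 hours 1 minute layover in Marquesas → 07:26 UTC.
Add 9 hours 53 minutes leg 2 → 17:19 UTC.
Add 2 hours and 5 minutes layover in Anchorage → 19:24 UTC.
Add 10 hours 35 minutes leg 3 → 05:59 UTC (Aug 11).
Noumea is UTC+11:00, so local arrival = 05:59 + 11:00 = 16:59 on Aug 11.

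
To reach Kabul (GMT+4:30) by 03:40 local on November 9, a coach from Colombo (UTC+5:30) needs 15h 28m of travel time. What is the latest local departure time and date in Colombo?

13:12 on November 8

Target arrival in UTC: 03:40 − 4:30 = 23:10 on Nov 8.
Subtract 15 hours 28 minutes → departure 07:42 UTC on Nov 8.
Colombo is UTC+5:30: 07:42 + 5:30 = 13:12 on Nov 8.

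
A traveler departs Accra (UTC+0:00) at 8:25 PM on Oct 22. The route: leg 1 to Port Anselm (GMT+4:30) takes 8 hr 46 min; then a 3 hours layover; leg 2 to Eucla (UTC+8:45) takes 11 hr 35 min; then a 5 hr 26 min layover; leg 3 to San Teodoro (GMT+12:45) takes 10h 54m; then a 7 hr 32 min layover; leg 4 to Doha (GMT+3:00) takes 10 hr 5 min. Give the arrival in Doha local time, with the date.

Accra is at UTC+0, so departure is already 8:25 PM UTC on Oct 22.
Add 8 hours and 46 minutes leg 1 → 5:11 AM UTC (Oct 23).
Add 3 hours layover in Port Anselm → 8:11 AM UTC.
Add 11 hours and 35 minutes leg 2 → 7:46 PM UTC.
Add 5 hours 26 minutes layover in Eucla → 1:12 AM UTC (Oct 24).
Add 10 hours 54 minutes leg 3 → 12:06 PM UTC.
Add 7 hours and 32 minutes layover in San Teodoro → 7:38 PM UTC.
Add 10 hours 5 minutes leg 4 → 5:43 AM UTC (Oct 25).
Doha is UTC+3:00, so local arrival = 5:43 AM + 3:00 = 8:43 AM on Oct 25.

8:43 AM on October 25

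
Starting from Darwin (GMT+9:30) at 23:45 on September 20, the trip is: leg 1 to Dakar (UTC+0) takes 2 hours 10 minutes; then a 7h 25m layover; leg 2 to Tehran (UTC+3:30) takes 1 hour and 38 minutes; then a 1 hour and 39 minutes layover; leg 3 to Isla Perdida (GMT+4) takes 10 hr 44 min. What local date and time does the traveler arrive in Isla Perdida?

Convert departure to UTC: 23:45 − 9:30 = 14:15 UTC on Sep 20.
Add 2 hours 10 minutes leg 1 → 16:25 UTC.
Add 7 hours 25 minutes layover in Dakar → 23:50 UTC.
Add 1 hour 38 minutes leg 2 → 01:28 UTC (Sep 21).
Add 1 hour and 39 minutes layover in Tehran → 03:07 UTC.
Add 10 hours and 44 minutes leg 3 → 13:51 UTC.
Isla Perdida is UTC+4:00, so local arrival = 13:51 + 4:00 = 17:51 on Sep 21.

17:51 on September 21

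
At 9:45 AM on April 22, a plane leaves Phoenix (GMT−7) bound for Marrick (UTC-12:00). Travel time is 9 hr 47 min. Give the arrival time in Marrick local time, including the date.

Convert departure to UTC: 9:45 AM + 7:00 = 4:45 PM UTC on Apr 22.
Add 9 hours and 47 minutes travel time → 2:32 AM UTC (Apr 23).
Marrick is UTC−12:00, so local arrival = 2:32 AM − 12:00 = 2:32 PM on Apr 22.

2:32 PM on April 22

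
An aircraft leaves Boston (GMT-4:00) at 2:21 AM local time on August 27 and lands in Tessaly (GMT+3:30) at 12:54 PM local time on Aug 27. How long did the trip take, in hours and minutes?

Departure in UTC: 2:21 AM + 4:00 = 6:21 AM on Aug 27.
Arrival in UTC: 12:54 PM − 3:30 = 9:24 AM on Aug 27.
Elapsed = 9:24 AM − 6:21 AM = 3 hours 3 minutes.

3 hours 3 minutes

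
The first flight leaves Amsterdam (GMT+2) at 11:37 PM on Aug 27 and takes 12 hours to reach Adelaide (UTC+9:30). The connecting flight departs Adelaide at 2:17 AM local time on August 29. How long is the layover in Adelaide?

7 hours 10 minutes

Convert departure to UTC: 11:37 PM − 2:00 = 9:37 PM UTC on Aug 27.
Add 12 hours flight time → 9:37 AM UTC (Aug 28).
Adelaide is UTC+9:30, so local arrival = 9:37 AM + 9:30 = 7:07 PM on Aug 28.
Layover = 2:17 AM − 7:07 PM (+1 day) = 7 hours 10 minutes.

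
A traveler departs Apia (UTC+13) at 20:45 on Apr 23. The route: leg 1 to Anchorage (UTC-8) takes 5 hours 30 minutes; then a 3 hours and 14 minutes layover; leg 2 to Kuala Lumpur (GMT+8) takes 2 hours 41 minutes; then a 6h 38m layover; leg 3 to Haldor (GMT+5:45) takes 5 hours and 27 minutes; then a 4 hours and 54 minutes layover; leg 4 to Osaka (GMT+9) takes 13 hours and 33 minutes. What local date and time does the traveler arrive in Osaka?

Convert departure to UTC: 20:45 − 13:00 = 07:45 UTC on Apr 23.
Add 5 hours and 30 minutes leg 1 → 13:15 UTC.
Add 3 hours and 14 minutes layover in Anchorage → 16:29 UTC.
Add 2 hours 41 minutes leg 2 → 19:10 UTC.
Add 6 hours and 38 minutes layover in Kuala Lumpur → 01:48 UTC (Apr 24).
Add 5 hours and 27 minutes leg 3 → 07:15 UTC.
Add 4 hours 54 minutes layover in Haldor → 12:09 UTC.
Add 13 hours and 33 minutes leg 4 → 01:42 UTC (Apr 25).
Osaka is UTC+9:00, so local arrival = 01:42 + 9:00 = 10:42 on Apr 25.

10:42 on April 25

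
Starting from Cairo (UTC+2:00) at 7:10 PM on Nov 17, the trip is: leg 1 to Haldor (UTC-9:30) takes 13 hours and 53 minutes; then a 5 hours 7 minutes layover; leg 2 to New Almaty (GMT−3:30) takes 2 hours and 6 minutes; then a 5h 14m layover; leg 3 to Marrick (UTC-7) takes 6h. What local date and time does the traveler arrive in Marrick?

6:30 PM on November 18

Convert departure to UTC: 7:10 PM − 2:00 = 5:10 PM UTC on Nov 17.
Add 13 hours 53 minutes leg 1 → 7:03 AM UTC (Nov 18).
Add 5 hours and 7 minutes layover in Haldor → 12:10 PM UTC.
Add 2 hours 6 minutes leg 2 → 2:16 PM UTC.
Add 5 hours and 14 minutes layover in New Almaty → 7:30 PM UTC.
Add 6 hours leg 3 → 1:30 AM UTC (Nov 19).
Marrick is UTC−7:00, so local arrival = 1:30 AM − 7:00 = 6:30 PM on Nov 18.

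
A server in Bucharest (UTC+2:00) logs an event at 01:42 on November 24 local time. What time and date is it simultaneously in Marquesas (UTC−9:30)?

In UTC: 01:42 − 2:00 = 23:42 on Nov 23.
Marquesas is UTC−9:30: 23:42 − 9:30 = 14:12 on Nov 23.

14:12 on Nov 23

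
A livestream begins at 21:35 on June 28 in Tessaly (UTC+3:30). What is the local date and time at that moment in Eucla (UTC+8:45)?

02:50 on June 29

Eucla is 5:15 ahead of Tessaly.
Shift by the zone difference: 21:35 + 5:15 = 02:50 on Jun 29 in Eucla.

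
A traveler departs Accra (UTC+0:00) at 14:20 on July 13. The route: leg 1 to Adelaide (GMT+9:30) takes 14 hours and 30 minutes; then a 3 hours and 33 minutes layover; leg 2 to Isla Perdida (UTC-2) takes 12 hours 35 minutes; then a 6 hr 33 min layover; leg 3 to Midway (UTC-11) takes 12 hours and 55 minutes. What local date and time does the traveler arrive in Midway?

Accra is at UTC+0, so departure is already 14:20 UTC on Jul 13.
Add 14 hours 30 minutes leg 1 → 04:50 UTC (Jul 14).
Add 3 hours 33 minutes layover in Adelaide → 08:23 UTC.
Add 12 hours 35 minutes leg 2 → 20:58 UTC.
Add 6 hours and 33 minutes layover in Isla Perdida → 03:31 UTC (Jul 15).
Add 12 hours 55 minutes leg 3 → 16:26 UTC.
Midway is UTC−11:00, so local arrival = 16:26 − 11:00 = 05:26 on Jul 15.

05:26 on July 15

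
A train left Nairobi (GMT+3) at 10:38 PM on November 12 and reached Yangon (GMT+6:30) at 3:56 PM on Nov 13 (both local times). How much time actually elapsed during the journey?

13 hours 48 minutes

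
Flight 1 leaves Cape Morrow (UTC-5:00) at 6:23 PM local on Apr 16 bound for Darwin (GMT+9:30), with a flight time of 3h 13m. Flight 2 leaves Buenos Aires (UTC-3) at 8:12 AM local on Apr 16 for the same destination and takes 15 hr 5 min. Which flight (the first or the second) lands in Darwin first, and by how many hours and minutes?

the second, by 19 minutes

Flight 1 in UTC: 6:23 PM + 5:00 = 11:23 PM on Apr 16.
+3 hours and 13 minutes → arrive 2:36 AM UTC on Apr 17.
Flight 2 in UTC: 8:12 AM + 3:00 = 11:12 AM on Apr 16.
+15 hours and 5 minutes → arrive 2:17 AM UTC on Apr 17.
Flight 2 lands earlier by 19 minutes.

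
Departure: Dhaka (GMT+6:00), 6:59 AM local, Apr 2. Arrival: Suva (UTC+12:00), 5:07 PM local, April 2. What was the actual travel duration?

Departure in UTC: 6:59 AM − 6:00 = 12:59 AM on Apr 2.
Arrival in UTC: 5:07 PM − 12:00 = 5:07 AM on Apr 2.
Elapsed = 5:07 AM − 12:59 AM = 4 hours 8 minutes.

4 hours 8 minutes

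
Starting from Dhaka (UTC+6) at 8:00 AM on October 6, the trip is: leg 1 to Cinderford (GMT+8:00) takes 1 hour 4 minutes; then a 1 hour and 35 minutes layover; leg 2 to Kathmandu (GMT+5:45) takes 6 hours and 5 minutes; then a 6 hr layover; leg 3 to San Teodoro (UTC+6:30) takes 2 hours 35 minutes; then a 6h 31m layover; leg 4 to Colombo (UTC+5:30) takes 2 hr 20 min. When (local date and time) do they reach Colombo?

Convert departure to UTC: 8:00 AM − 6:00 = 2:00 AM UTC on Oct 6.
Add 1 hour and 4 minutes leg 1 → 3:04 AM UTC.
Add 1 hour 35 minutes layover in Cinderford → 4:39 AM UTC.
Add 6 hours and 5 minutes leg 2 → 10:44 AM UTC.
Add 6 hours layover in Kathmandu → 4:44 PM UTC.
Add 2 hours and 35 minutes leg 3 → 7:19 PM UTC.
Add 6 hours and 31 minutes layover in San Teodoro → 1:50 AM UTC (Oct 7).
Add 2 hours and 20 minutes leg 4 → 4:10 AM UTC.
Colombo is UTC+5:30, so local arrival = 4:10 AM + 5:30 = 9:40 AM on Oct 7.

9:40 AM on Oct 7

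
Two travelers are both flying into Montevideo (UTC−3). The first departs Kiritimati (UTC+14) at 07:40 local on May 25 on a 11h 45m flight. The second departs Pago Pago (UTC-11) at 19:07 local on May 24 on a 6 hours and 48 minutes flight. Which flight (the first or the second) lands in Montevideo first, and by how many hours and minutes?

Flight 1 in UTC: 07:40 − 14:00 = 17:40 on May 24.
+11 hours and 45 minutes → arrive 05:25 UTC on May 25.
Flight 2 in UTC: 19:07 + 11:00 = 06:07 on May 25.
+6 hours and 48 minutes → arrive 12:55 UTC on May 25.
Flight 1 lands earlier by 7 hours 30 minutes.

the first, by 7 hours 30 minutes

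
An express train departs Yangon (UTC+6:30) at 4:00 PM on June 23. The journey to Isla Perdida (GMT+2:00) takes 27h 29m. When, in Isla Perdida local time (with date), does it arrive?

Convert departure to UTC: 4:00 PM − 6:30 = 9:30 AM UTC on Jun 23.
Add 27 hours 29 minutes travel time → 12:59 PM UTC (Jun 24).
Isla Perdida is UTC+2:00, so local arrival = 12:59 PM + 2:00 = 2:59 PM on Jun 24.

2:59 PM on June 24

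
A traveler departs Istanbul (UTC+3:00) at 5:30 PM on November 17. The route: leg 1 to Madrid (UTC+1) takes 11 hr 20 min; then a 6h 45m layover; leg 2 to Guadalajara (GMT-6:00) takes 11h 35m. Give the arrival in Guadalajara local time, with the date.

Convert departure to UTC: 5:30 PM − 3:00 = 2:30 PM UTC on Nov 17.
Add 11 hours and 20 minutes leg 1 → 1:50 AM UTC (Nov 18).
Add 6 hours and 45 minutes layover in Madrid → 8:35 AM UTC.
Add 11 hours and 35 minutes leg 2 → 8:10 PM UTC.
Guadalajara is UTC−6:00, so local arrival = 8:10 PM − 6:00 = 2:10 PM on Nov 18.

2:10 PM on Nov 18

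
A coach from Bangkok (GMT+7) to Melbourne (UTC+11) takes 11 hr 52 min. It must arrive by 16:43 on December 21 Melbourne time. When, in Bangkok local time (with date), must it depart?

Target arrival in UTC: 16:43 − 11:00 = 05:43 on Dec 21.
Subtract 11 hours and 52 minutes → departure 17:51 UTC on Dec 20.
Bangkok is UTC+7:00: 17:51 + 7:00 = 00:51 on Dec 21.

00:51 on December 21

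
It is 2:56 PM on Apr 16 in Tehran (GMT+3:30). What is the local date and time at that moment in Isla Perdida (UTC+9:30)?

In UTC: 2:56 PM − 3:30 = 11:26 AM on Apr 16.
Isla Perdida is UTC+9:30: 11:26 AM + 9:30 = 8:56 PM on Apr 16.

8:56 PM on Apr 16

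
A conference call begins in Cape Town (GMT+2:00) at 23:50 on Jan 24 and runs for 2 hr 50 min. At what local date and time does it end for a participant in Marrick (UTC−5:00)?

Marrick is 7:00 behind Cape Town.
After 2 hours 50 minutes it is 02:40 (Jan 25) in Cape Town.
Shift by the zone difference: 02:40 − 7:00 = 19:40 on Jan 24 in Marrick.

19:40 on Jan 24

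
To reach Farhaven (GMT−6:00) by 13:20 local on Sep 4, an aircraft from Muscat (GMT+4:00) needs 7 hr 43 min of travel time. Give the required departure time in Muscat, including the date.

15:37 on Sep 4

Target arrival in UTC: 13:20 + 6:00 = 19:20 on Sep 4.
Subtract 7 hours 43 minutes → departure 11:37 UTC on Sep 4.
Muscat is UTC+4:00: 11:37 + 4:00 = 15:37 on Sep 4.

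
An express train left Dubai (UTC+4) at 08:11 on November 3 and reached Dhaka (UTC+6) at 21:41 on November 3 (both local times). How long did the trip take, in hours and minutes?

11 hours 30 minutes

Departure in UTC: 08:11 − 4:00 = 04:11 on Nov 3.
Arrival in UTC: 21:41 − 6:00 = 15:41 on Nov 3.
Elapsed = 15:41 − 04:11 = 11 hours 30 minutes.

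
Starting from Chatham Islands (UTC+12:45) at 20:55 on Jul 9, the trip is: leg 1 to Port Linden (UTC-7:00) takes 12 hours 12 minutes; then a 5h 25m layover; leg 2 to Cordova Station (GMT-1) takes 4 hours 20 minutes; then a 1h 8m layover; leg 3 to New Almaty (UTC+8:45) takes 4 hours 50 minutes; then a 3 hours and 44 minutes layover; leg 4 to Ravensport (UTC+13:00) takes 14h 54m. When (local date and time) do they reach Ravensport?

Convert departure to UTC: 20:55 − 12:45 = 08:10 UTC on Jul 9.
Add 12 hours and 12 minutes leg 1 → 20:22 UTC.
Add 5 hours 25 minutes layover in Port Linden → 01:47 UTC (Jul 10).
Add 4 hours and 20 minutes leg 2 → 06:07 UTC.
Add 1 hour 8 minutes layover in Cordova Station → 07:15 UTC.
Add 4 hours and 50 minutes leg 3 → 12:05 UTC.
Add 3 hours and 44 minutes layover in New Almaty → 15:49 UTC.
Add 14 hours 54 minutes leg 4 → 06:43 UTC (Jul 11).
Ravensport is UTC+13:00, so local arrival = 06:43 + 13:00 = 19:43 on Jul 11.

19:43 on July 11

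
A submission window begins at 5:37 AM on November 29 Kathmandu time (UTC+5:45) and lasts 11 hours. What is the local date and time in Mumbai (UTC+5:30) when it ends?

4:22 PM on Nov 29

Convert start to UTC: 5:37 AM − 5:45 = 11:52 PM UTC on Nov 28.
Add 11 hours duration → 10:52 AM UTC (Nov 29).
Mumbai is UTC+5:30, so local end time = 10:52 AM + 5:30 = 4:22 PM on Nov 29.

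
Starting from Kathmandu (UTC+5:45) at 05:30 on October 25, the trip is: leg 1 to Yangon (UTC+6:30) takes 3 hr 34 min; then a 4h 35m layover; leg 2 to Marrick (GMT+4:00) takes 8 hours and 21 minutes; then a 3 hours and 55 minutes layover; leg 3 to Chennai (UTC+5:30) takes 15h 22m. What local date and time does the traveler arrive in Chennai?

Convert departure to UTC: 05:30 − 5:45 = 23:45 UTC on Oct 24.
Add 3 hours 34 minutes leg 1 → 03:19 UTC (Oct 25).
Add 4 hours 35 minutes layover in Yangon → 07:54 UTC.
Add 8 hours 21 minutes leg 2 → 16:15 UTC.
Add 3 hours 55 minutes layover in Marrick → 20:10 UTC.
Add 15 hours and 22 minutes leg 3 → 11:32 UTC (Oct 26).
Chennai is UTC+5:30, so local arrival = 11:32 + 5:30 = 17:02 on Oct 26.

17:02 on October 26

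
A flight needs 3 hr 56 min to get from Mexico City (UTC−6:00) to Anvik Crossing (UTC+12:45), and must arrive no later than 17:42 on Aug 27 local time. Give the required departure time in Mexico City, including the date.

19:01 on August 26

Target arrival in UTC: 17:42 − 12:45 = 04:57 on Aug 27.
Subtract 3 hours 56 minutes → departure 01:01 UTC on Aug 27.
Mexico City is UTC−6:00: 01:01 − 6:00 = 19:01 on Aug 26.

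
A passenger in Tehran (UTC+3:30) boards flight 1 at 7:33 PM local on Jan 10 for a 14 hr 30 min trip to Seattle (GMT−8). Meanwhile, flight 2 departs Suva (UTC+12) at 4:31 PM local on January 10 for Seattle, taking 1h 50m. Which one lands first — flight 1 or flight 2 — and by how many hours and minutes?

Flight 1 in UTC: 7:33 PM − 3:30 = 4:03 PM on Jan 10.
+14 hours 30 minutes → arrive 6:33 AM UTC on Jan 11.
Flight 2 in UTC: 4:31 PM − 12:00 = 4:31 AM on Jan 10.
+1 hour and 50 minutes → arrive 6:21 AM UTC on Jan 10.
Flight 2 lands earlier by 24 hours 12 minutes.

the second, by 24 hours 12 minutes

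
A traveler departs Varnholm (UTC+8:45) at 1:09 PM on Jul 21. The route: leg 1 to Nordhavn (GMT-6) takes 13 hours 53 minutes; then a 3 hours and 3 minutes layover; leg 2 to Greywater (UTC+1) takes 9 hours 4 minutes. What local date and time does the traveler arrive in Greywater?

7:24 AM on July 22

Convert departure to UTC: 1:09 PM − 8:45 = 4:24 AM UTC on Jul 21.
Add 13 hours and 53 minutes leg 1 → 6:17 PM UTC.
Add 3 hours and 3 minutes layover in Nordhavn → 9:20 PM UTC.
Add 9 hours 4 minutes leg 2 → 6:24 AM UTC (Jul 22).
Greywater is UTC+1:00, so local arrival = 6:24 AM + 1:00 = 7:24 AM on Jul 22.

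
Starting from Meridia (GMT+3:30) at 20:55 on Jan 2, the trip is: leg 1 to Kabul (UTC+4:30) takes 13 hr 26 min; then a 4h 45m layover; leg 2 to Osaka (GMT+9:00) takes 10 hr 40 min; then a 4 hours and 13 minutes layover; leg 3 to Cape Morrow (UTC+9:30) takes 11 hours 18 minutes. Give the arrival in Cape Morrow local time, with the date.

Convert departure to UTC: 20:55 − 3:30 = 17:25 UTC on Jan 2.
Add 13 hours and 26 minutes leg 1 → 06:51 UTC (Jan 3).
Add 4 hours and 45 minutes layover in Kabul → 11:36 UTC.
Add 10 hours 40 minutes leg 2 → 22:16 UTC.
Add 4 hours and 13 minutes layover in Osaka → 02:29 UTC (Jan 4).
Add 11 hours 18 minutes leg 3 → 13:47 UTC.
Cape Morrow is UTC+9:30, so local arrival = 13:47 + 9:30 = 23:17 on Jan 4.

23:17 on Jan 4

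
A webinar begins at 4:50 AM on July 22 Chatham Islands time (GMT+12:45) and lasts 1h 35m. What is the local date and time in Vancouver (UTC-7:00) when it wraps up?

10:40 AM on July 21

Vancouver is 19:45 behind Chatham Islands.
After 1 hour and 35 minutes it is 6:25 AM in Chatham Islands.
Shift by the zone difference: 6:25 AM − 19:45 = 10:40 AM on Jul 21 in Vancouver.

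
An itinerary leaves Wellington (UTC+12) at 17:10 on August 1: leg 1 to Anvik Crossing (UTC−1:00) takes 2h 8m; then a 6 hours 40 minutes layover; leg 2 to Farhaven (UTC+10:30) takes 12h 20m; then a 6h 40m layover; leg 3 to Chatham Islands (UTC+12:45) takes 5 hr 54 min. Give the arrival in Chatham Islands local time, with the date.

Convert departure to UTC: 17:10 − 12:00 = 05:10 UTC on Aug 1.
Add 2 hours and 8 minutes leg 1 → 07:18 UTC.
Add 6 hours and 40 minutes layover in Anvik Crossing → 13:58 UTC.
Add 12 hours and 20 minutes leg 2 → 02:18 UTC (Aug 2).
Add 6 hours and 40 minutes layover in Farhaven → 08:58 UTC.
Add 5 hours and 54 minutes leg 3 → 14:52 UTC.
Chatham Islands is UTC+12:45, so local arrival = 14:52 + 12:45 = 03:37 on Aug 3.

03:37 on August 3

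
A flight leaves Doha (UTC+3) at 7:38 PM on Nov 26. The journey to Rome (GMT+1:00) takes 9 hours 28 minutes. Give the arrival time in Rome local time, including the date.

3:06 AM on November 27

Convert departure to UTC: 7:38 PM − 3:00 = 4:38 PM UTC on Nov 26.
Add 9 hours 28 minutes travel time → 2:06 AM UTC (Nov 27).
Rome is UTC+1:00, so local arrival = 2:06 AM + 1:00 = 3:06 AM on Nov 27.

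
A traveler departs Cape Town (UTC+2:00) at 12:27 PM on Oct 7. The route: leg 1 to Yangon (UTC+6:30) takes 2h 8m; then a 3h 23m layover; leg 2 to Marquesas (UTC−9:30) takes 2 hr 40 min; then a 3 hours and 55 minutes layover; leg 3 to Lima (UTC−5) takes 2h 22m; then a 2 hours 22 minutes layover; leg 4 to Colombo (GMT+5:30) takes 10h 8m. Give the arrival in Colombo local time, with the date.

6:55 PM on October 8

Convert departure to UTC: 12:27 PM − 2:00 = 10:27 AM UTC on Oct 7.
Add 2 hours 8 minutes leg 1 → 12:35 PM UTC.
Add 3 hours and 23 minutes layover in Yangon → 3:58 PM UTC.
Add 2 hours and 40 minutes leg 2 → 6:38 PM UTC.
Add 3 hours and 55 minutes layover in Marquesas → 10:33 PM UTC.
Add 2 hours and 22 minutes leg 3 → 12:55 AM UTC (Oct 8).
Add 2 hours 22 minutes layover in Lima → 3:17 AM UTC.
Add 10 hours 8 minutes leg 4 → 1:25 PM UTC.
Colombo is UTC+5:30, so local arrival = 1:25 PM + 5:30 = 6:55 PM on Oct 8.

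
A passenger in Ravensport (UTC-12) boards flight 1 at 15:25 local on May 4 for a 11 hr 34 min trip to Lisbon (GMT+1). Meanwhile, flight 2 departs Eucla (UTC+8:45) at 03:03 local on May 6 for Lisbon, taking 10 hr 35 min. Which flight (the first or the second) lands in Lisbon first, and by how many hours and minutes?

Flight 1 in UTC: 15:25 + 12:00 = 03:25 on May 5.
+11 hours 34 minutes → arrive 14:59 UTC on May 5.
Flight 2 in UTC: 03:03 − 8:45 = 18:18 on May 5.
+10 hours and 35 minutes → arrive 04:53 UTC on May 6.
Flight 1 lands earlier by 13 hours 54 minutes.

the first, by 13 hours 54 minutes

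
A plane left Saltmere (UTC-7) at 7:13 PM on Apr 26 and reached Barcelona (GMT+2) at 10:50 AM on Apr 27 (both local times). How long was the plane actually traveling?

Barcelona is 9:00 ahead of Saltmere.
Clock-face elapsed time (ignoring zones) is 15 hours 37 minutes.
Actual elapsed = 15 hours 37 minutes − 9:00 = 6 hours 37 minutes.

6 hours 37 minutes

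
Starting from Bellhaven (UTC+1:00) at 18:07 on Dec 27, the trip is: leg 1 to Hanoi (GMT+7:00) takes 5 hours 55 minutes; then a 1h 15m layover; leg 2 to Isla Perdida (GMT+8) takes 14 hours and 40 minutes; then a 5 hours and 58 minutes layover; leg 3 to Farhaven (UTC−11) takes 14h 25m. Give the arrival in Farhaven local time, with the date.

Convert departure to UTC: 18:07 − 1:00 = 17:07 UTC on Dec 27.
Add 5 hours 55 minutes leg 1 → 23:02 UTC.
Add 1 hour 15 minutes layover in Hanoi → 00:17 UTC (Dec 28).
Add 14 hours 40 minutes leg 2 → 14:57 UTC.
Add 5 hours 58 minutes layover in Isla Perdida → 20:55 UTC.
Add 14 hours 25 minutes leg 3 → 11:20 UTC (Dec 29).
Farhaven is UTC−11:00, so local arrival = 11:20 − 11:00 = 00:20 on Dec 29.

00:20 on December 29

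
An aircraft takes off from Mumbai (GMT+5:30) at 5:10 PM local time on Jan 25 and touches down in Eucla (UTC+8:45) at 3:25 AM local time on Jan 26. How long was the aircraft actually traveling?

7 hours

Departure in UTC: 5:10 PM − 5:30 = 11:40 AM on Jan 25.
Arrival in UTC: 3:25 AM − 8:45 = 6:40 PM on Jan 25.
Elapsed = 6:40 PM − 11:40 AM = 7 hours.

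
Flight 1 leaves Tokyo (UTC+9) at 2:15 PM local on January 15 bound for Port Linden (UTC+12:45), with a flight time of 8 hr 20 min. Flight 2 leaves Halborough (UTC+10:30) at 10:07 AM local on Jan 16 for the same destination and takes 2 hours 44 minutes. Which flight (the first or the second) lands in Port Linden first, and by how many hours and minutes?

the first, by 12 hours 46 minutes

Flight 1 in UTC: 2:15 PM − 9:00 = 5:15 AM on Jan 15.
+8 hours and 20 minutes → arrive 1:35 PM UTC on Jan 15.
Flight 2 in UTC: 10:07 AM − 10:30 = 11:37 PM on Jan 15.
+2 hours and 44 minutes → arrive 2:21 AM UTC on Jan 16.
Flight 1 lands earlier by 12 hours 46 minutes.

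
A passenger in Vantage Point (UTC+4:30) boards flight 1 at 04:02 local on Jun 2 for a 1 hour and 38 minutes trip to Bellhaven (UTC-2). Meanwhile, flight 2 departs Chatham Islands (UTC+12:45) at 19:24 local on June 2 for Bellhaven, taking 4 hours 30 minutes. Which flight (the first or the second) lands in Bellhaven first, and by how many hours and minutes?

the first, by 9 hours 59 minutes

Flight 1 in UTC: 04:02 − 4:30 = 23:32 on Jun 1.
+1 hour 38 minutes → arrive 01:10 UTC on Jun 2.
Flight 2 in UTC: 19:24 − 12:45 = 06:39 on Jun 2.
+4 hours and 30 minutes → arrive 11:09 UTC on Jun 2.
Flight 1 lands earlier by 9 hours 59 minutes.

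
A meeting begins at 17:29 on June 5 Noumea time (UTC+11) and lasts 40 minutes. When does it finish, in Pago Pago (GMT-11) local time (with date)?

Pago Pago is 22:00 behind Noumea.
After 40 minutes it is 18:09 in Noumea.
Shift by the zone difference: 18:09 − 22:00 = 20:09 on Jun 4 in Pago Pago.

20:09 on Jun 4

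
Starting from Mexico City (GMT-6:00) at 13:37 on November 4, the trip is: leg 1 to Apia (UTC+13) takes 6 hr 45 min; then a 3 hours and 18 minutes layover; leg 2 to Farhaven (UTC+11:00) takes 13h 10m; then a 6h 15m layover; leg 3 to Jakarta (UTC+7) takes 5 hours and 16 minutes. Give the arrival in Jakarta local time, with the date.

Convert departure to UTC: 13:37 + 6:00 = 19:37 UTC on Nov 4.
Add 6 hours 45 minutes leg 1 → 02:22 UTC (Nov 5).
Add 3 hours and 18 minutes layover in Apia → 05:40 UTC.
Add 13 hours 10 minutes leg 2 → 18:50 UTC.
Add 6 hours 15 minutes layover in Farhaven → 01:05 UTC (Nov 6).
Add 5 hours and 16 minutes leg 3 → 06:21 UTC.
Jakarta is UTC+7:00, so local arrival = 06:21 + 7:00 = 13:21 on Nov 6.

13:21 on November 6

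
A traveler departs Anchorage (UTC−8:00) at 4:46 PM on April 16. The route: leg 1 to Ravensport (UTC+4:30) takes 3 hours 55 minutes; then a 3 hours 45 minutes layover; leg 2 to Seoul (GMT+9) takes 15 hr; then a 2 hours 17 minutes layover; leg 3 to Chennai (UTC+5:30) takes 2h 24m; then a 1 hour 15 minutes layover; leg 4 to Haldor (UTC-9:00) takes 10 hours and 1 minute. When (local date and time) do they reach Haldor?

Convert departure to UTC: 4:46 PM + 8:00 = 12:46 AM UTC on Apr 17.
Add 3 hours 55 minutes leg 1 → 4:41 AM UTC.
Add 3 hours 45 minutes layover in Ravensport → 8:26 AM UTC.
Add 15 hours leg 2 → 11:26 PM UTC.
Add 2 hours and 17 minutes layover in Seoul → 1:43 AM UTC (Apr 18).
Add 2 hours 24 minutes leg 3 → 4:07 AM UTC.
Add 1 hour 15 minutes layover in Chennai → 5:22 AM UTC.
Add 10 hours 1 minute leg 4 → 3:23 PM UTC.
Haldor is UTC−9:00, so local arrival = 3:23 PM − 9:00 = 6:23 AM on Apr 18.

6:23 AM on April 18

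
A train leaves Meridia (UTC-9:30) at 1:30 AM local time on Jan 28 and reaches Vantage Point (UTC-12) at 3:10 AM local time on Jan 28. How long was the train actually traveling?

4 hours 10 minutes

Departure in UTC: 1:30 AM + 9:30 = 11:00 AM on Jan 28.
Arrival in UTC: 3:10 AM + 12:00 = 3:10 PM on Jan 28.
Elapsed = 3:10 PM − 11:00 AM = 4 hours 10 minutes.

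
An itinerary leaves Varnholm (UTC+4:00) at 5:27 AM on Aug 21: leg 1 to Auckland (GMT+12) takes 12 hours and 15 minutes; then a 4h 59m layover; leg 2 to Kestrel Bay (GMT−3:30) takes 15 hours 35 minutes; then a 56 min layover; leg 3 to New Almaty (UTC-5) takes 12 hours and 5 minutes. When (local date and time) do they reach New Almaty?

Convert departure to UTC: 5:27 AM − 4:00 = 1:27 AM UTC on Aug 21.
Add 12 hours 15 minutes leg 1 → 1:42 PM UTC.
Add 4 hours 59 minutes layover in Auckland → 6:41 PM UTC.
Add 15 hours 35 minutes leg 2 → 10:16 AM UTC (Aug 22).
Add 56 minutes layover in Kestrel Bay → 11:12 AM UTC.
Add 12 hours 5 minutes leg 3 → 11:17 PM UTC.
New Almaty is UTC−5:00, so local arrival = 11:17 PM − 5:00 = 6:17 PM on Aug 22.

6:17 PM on August 22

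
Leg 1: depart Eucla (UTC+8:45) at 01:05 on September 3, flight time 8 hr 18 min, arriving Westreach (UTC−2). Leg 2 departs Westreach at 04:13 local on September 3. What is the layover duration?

5 hours 35 minutes

Convert departure to UTC: 01:05 − 8:45 = 16:20 UTC on Sep 2.
Add 8 hours 18 minutes flight time → 00:38 UTC (Sep 3).
Westreach is UTC−2:00, so local arrival = 00:38 − 2:00 = 22:38 on Sep 2.
Layover = 04:13 − 22:38 (+1 day) = 5 hours 35 minutes.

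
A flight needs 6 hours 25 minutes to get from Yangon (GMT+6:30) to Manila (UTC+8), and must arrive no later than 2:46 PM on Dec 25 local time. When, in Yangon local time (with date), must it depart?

6:51 AM on December 25

Target arrival in UTC: 2:46 PM − 8:00 = 6:46 AM on Dec 25.
Subtract 6 hours 25 minutes → departure 12:21 AM UTC on Dec 25.
Yangon is UTC+6:30: 12:21 AM + 6:30 = 6:51 AM on Dec 25.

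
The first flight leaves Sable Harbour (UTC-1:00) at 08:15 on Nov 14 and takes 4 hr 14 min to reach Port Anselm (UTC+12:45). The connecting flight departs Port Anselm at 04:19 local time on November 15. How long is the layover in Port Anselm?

2 hours 5 minutes

Convert departure to UTC: 08:15 + 1:00 = 09:15 UTC on Nov 14.
Add 4 hours and 14 minutes flight time → 13:29 UTC.
Port Anselm is UTC+12:45, so local arrival = 13:29 + 12:45 = 02:14 on Nov 15.
Layover = 04:19 − 02:14 = 2 hours 5 minutes.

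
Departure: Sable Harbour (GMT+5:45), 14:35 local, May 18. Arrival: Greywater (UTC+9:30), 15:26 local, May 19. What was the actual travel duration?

Departure in UTC: 14:35 − 5:45 = 08:50 on May 18.
Arrival in UTC: 15:26 − 9:30 = 05:56 on May 19.
Elapsed = 05:56 − 08:50 (+1 day) = 21 hours 6 minutes.

21 hours 6 minutes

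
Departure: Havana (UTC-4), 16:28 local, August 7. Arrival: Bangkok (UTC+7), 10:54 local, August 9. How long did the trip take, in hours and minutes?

Departure in UTC: 16:28 + 4:00 = 20:28 on Aug 7.
Arrival in UTC: 10:54 − 7:00 = 03:54 on Aug 9.
Elapsed = 03:54 − 20:28 (+2 days) = 31 hours 26 minutes.

31 hours 26 minutes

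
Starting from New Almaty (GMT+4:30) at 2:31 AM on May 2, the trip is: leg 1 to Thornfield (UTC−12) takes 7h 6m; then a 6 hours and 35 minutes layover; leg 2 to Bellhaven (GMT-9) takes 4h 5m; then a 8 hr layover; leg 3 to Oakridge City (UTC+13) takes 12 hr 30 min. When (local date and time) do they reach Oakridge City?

Convert departure to UTC: 2:31 AM − 4:30 = 10:01 PM UTC on May 1.
Add 7 hours 6 minutes leg 1 → 5:07 AM UTC (May 2).
Add 6 hours and 35 minutes layover in Thornfield → 11:42 AM UTC.
Add 4 hours 5 minutes leg 2 → 3:47 PM UTC.
Add 8 hours layover in Bellhaven → 11:47 PM UTC.
Add 12 hours 30 minutes leg 3 → 12:17 PM UTC (May 3).
Oakridge City is UTC+13:00, so local arrival = 12:17 PM + 13:00 = 1:17 AM on May 4.

1:17 AM on May 4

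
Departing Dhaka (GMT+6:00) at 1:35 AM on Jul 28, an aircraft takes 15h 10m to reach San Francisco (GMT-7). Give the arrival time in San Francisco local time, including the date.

3:45 AM on July 28

San Francisco is 13:00 behind Dhaka.
After 15 hours and 10 minutes it is 4:45 PM in Dhaka.
Shift by the zone difference: 4:45 PM − 13:00 = 3:45 AM on Jul 28 in San Francisco.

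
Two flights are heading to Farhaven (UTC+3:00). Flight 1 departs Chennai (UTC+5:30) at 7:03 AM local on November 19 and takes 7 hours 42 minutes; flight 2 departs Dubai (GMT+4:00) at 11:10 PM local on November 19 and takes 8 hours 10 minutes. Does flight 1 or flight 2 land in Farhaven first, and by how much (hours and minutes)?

Flight 1 in UTC: 7:03 AM − 5:30 = 1:33 AM on Nov 19.
+7 hours and 42 minutes → arrive 9:15 AM UTC on Nov 19.
Flight 2 in UTC: 11:10 PM − 4:00 = 7:10 PM on Nov 19.
+8 hours 10 minutes → arrive 3:20 AM UTC on Nov 20.
Flight 1 lands earlier by 18 hours 5 minutes.

the first, by 18 hours 5 minutes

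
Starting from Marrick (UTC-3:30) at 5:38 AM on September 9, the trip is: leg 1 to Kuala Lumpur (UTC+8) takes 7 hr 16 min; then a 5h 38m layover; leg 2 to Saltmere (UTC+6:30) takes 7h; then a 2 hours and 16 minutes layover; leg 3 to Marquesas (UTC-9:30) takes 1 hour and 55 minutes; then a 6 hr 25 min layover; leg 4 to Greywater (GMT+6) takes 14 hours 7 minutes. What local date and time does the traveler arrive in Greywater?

11:45 AM on Sep 11

Convert departure to UTC: 5:38 AM + 3:30 = 9:08 AM UTC on Sep 9.
Add 7 hours 16 minutes leg 1 → 4:24 PM UTC.
Add 5 hours and 38 minutes layover in Kuala Lumpur → 10:02 PM UTC.
Add 7 hours leg 2 → 5:02 AM UTC (Sep 10).
Add 2 hours 16 minutes layover in Saltmere → 7:18 AM UTC.
Add 1 hour and 55 minutes leg 3 → 9:13 AM UTC.
Add 6 hours and 25 minutes layover in Marquesas → 3:38 PM UTC.
Add 14 hours 7 minutes leg 4 → 5:45 AM UTC (Sep 11).
Greywater is UTC+6:00, so local arrival = 5:45 AM + 6:00 = 11:45 AM on Sep 11.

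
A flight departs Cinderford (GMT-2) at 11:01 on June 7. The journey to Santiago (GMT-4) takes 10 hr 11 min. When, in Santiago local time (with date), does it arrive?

19:12 on June 7

Convert departure to UTC: 11:01 + 2:00 = 13:01 UTC on Jun 7.
Add 10 hours and 11 minutes travel time → 23:12 UTC.
Santiago is UTC−4:00, so local arrival = 23:12 − 4:00 = 19:12 on Jun 7.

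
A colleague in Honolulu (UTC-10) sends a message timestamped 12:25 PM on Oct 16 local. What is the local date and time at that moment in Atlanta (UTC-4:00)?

6:25 PM on October 16

In UTC: 12:25 PM + 10:00 = 10:25 PM on Oct 16.
Atlanta is UTC−4:00: 10:25 PM − 4:00 = 6:25 PM on Oct 16.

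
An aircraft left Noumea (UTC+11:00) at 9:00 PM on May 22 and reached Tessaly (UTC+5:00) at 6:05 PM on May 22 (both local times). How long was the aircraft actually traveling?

Departure in UTC: 9:00 PM − 11:00 = 10:00 AM on May 22.
Arrival in UTC: 6:05 PM − 5:00 = 1:05 PM on May 22.
Elapsed = 1:05 PM − 10:00 AM = 3 hours 5 minutes.

3 hours 5 minutes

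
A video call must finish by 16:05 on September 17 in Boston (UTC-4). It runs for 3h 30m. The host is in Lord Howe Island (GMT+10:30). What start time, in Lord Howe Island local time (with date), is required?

Target end time in UTC: 16:05 + 4:00 = 20:05 on Sep 17.
Subtract 3 hours and 30 minutes → start 16:35 UTC on Sep 17.
Lord Howe Island is UTC+10:30: 16:35 + 10:30 = 03:05 on Sep 18.

03:05 on September 18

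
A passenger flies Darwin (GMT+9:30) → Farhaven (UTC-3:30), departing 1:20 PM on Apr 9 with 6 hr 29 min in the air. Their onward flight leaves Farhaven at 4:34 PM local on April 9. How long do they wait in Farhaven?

Convert departure to UTC: 1:20 PM − 9:30 = 3:50 AM UTC on Apr 9.
Add 6 hours and 29 minutes flight time → 10:19 AM UTC.
Farhaven is UTC−3:30, so local arrival = 10:19 AM − 3:30 = 6:49 AM on Apr 9.
Layover = 4:34 PM − 6:49 AM = 9 hours 45 minutes.

9 hours 45 minutes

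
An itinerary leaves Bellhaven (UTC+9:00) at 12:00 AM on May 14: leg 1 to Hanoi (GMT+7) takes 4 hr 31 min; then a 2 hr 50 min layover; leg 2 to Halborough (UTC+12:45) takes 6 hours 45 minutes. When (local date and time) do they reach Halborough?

Convert departure to UTC: 12:00 AM − 9:00 = 3:00 PM UTC on May 13.
Add 4 hours and 31 minutes leg 1 → 7:31 PM UTC.
Add 2 hours and 50 minutes layover in Hanoi → 10:21 PM UTC.
Add 6 hours 45 minutes leg 2 → 5:06 AM UTC (May 14).
Halborough is UTC+12:45, so local arrival = 5:06 AM + 12:45 = 5:51 PM on May 14.

5:51 PM on May 14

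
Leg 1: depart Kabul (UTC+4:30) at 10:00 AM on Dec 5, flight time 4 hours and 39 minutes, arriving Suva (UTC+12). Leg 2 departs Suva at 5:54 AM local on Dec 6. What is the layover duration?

Convert departure to UTC: 10:00 AM − 4:30 = 5:30 AM UTC on Dec 5.
Add 4 hours 39 minutes flight time → 10:09 AM UTC.
Suva is UTC+12:00, so local arrival = 10:09 AM + 12:00 = 10:09 PM on Dec 5.
Layover = 5:54 AM − 10:09 PM (+1 day) = 7 hours 45 minutes.

7 hours 45 minutes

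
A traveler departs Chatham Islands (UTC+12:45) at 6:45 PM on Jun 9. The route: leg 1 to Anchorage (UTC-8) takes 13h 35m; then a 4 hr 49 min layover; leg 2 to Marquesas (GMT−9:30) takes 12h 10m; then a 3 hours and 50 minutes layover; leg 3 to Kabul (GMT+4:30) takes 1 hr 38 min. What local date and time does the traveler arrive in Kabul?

Convert departure to UTC: 6:45 PM − 12:45 = 6:00 AM UTC on Jun 9.
Add 13 hours and 35 minutes leg 1 → 7:35 PM UTC.
Add 4 hours and 49 minutes layover in Anchorage → 12:24 AM UTC (Jun 10).
Add 12 hours and 10 minutes leg 2 → 12:34 PM UTC.
Add 3 hours 50 minutes layover in Marquesas → 4:24 PM UTC.
Add 1 hour 38 minutes leg 3 → 6:02 PM UTC.
Kabul is UTC+4:30, so local arrival = 6:02 PM + 4:30 = 10:32 PM on Jun 10.

10:32 PM on June 10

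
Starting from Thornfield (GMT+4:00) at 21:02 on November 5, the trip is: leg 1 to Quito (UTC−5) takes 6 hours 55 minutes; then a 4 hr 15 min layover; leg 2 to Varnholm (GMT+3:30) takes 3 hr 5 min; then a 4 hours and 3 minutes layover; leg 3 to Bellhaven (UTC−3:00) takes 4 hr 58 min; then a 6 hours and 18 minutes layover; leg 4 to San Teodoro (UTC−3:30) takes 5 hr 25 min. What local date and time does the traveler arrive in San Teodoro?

00:31 on November 7

Convert departure to UTC: 21:02 − 4:00 = 17:02 UTC on Nov 5.
Add 6 hours and 55 minutes leg 1 → 23:57 UTC.
Add 4 hours and 15 minutes layover in Quito → 04:12 UTC (Nov 6).
Add 3 hours 5 minutes leg 2 → 07:17 UTC.
Add 4 hours 3 minutes layover in Varnholm → 11:20 UTC.
Add 4 hours and 58 minutes leg 3 → 16:18 UTC.
Add 6 hours and 18 minutes layover in Bellhaven → 22:36 UTC.
Add 5 hours 25 minutes leg 4 → 04:01 UTC (Nov 7).
San Teodoro is UTC−3:30, so local arrival = 04:01 − 3:30 = 00:31 on Nov 7.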